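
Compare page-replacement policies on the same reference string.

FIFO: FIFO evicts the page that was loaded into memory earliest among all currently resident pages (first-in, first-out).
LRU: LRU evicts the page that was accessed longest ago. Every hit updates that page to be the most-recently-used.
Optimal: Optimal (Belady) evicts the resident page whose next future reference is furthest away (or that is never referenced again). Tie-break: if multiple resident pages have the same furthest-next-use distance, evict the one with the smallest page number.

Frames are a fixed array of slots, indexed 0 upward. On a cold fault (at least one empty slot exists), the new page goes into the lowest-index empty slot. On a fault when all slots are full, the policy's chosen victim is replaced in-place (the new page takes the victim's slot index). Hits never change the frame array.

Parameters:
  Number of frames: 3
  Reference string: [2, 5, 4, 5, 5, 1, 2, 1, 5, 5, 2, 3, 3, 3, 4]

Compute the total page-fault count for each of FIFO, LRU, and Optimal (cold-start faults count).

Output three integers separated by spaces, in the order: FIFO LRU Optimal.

--- FIFO ---
  step 0: ref 2 -> FAULT, frames=[2,-,-] (faults so far: 1)
  step 1: ref 5 -> FAULT, frames=[2,5,-] (faults so far: 2)
  step 2: ref 4 -> FAULT, frames=[2,5,4] (faults so far: 3)
  step 3: ref 5 -> HIT, frames=[2,5,4] (faults so far: 3)
  step 4: ref 5 -> HIT, frames=[2,5,4] (faults so far: 3)
  step 5: ref 1 -> FAULT, evict 2, frames=[1,5,4] (faults so far: 4)
  step 6: ref 2 -> FAULT, evict 5, frames=[1,2,4] (faults so far: 5)
  step 7: ref 1 -> HIT, frames=[1,2,4] (faults so far: 5)
  step 8: ref 5 -> FAULT, evict 4, frames=[1,2,5] (faults so far: 6)
  step 9: ref 5 -> HIT, frames=[1,2,5] (faults so far: 6)
  step 10: ref 2 -> HIT, frames=[1,2,5] (faults so far: 6)
  step 11: ref 3 -> FAULT, evict 1, frames=[3,2,5] (faults so far: 7)
  step 12: ref 3 -> HIT, frames=[3,2,5] (faults so far: 7)
  step 13: ref 3 -> HIT, frames=[3,2,5] (faults so far: 7)
  step 14: ref 4 -> FAULT, evict 2, frames=[3,4,5] (faults so far: 8)
  FIFO total faults: 8
--- LRU ---
  step 0: ref 2 -> FAULT, frames=[2,-,-] (faults so far: 1)
  step 1: ref 5 -> FAULT, frames=[2,5,-] (faults so far: 2)
  step 2: ref 4 -> FAULT, frames=[2,5,4] (faults so far: 3)
  step 3: ref 5 -> HIT, frames=[2,5,4] (faults so far: 3)
  step 4: ref 5 -> HIT, frames=[2,5,4] (faults so far: 3)
  step 5: ref 1 -> FAULT, evict 2, frames=[1,5,4] (faults so far: 4)
  step 6: ref 2 -> FAULT, evict 4, frames=[1,5,2] (faults so far: 5)
  step 7: ref 1 -> HIT, frames=[1,5,2] (faults so far: 5)
  step 8: ref 5 -> HIT, frames=[1,5,2] (faults so far: 5)
  step 9: ref 5 -> HIT, frames=[1,5,2] (faults so far: 5)
  step 10: ref 2 -> HIT, frames=[1,5,2] (faults so far: 5)
  step 11: ref 3 -> FAULT, evict 1, frames=[3,5,2] (faults so far: 6)
  step 12: ref 3 -> HIT, frames=[3,5,2] (faults so far: 6)
  step 13: ref 3 -> HIT, frames=[3,5,2] (faults so far: 6)
  step 14: ref 4 -> FAULT, evict 5, frames=[3,4,2] (faults so far: 7)
  LRU total faults: 7
--- Optimal ---
  step 0: ref 2 -> FAULT, frames=[2,-,-] (faults so far: 1)
  step 1: ref 5 -> FAULT, frames=[2,5,-] (faults so far: 2)
  step 2: ref 4 -> FAULT, frames=[2,5,4] (faults so far: 3)
  step 3: ref 5 -> HIT, frames=[2,5,4] (faults so far: 3)
  step 4: ref 5 -> HIT, frames=[2,5,4] (faults so far: 3)
  step 5: ref 1 -> FAULT, evict 4, frames=[2,5,1] (faults so far: 4)
  step 6: ref 2 -> HIT, frames=[2,5,1] (faults so far: 4)
  step 7: ref 1 -> HIT, frames=[2,5,1] (faults so far: 4)
  step 8: ref 5 -> HIT, frames=[2,5,1] (faults so far: 4)
  step 9: ref 5 -> HIT, frames=[2,5,1] (faults so far: 4)
  step 10: ref 2 -> HIT, frames=[2,5,1] (faults so far: 4)
  step 11: ref 3 -> FAULT, evict 1, frames=[2,5,3] (faults so far: 5)
  step 12: ref 3 -> HIT, frames=[2,5,3] (faults so far: 5)
  step 13: ref 3 -> HIT, frames=[2,5,3] (faults so far: 5)
  step 14: ref 4 -> FAULT, evict 2, frames=[4,5,3] (faults so far: 6)
  Optimal total faults: 6

Answer: 8 7 6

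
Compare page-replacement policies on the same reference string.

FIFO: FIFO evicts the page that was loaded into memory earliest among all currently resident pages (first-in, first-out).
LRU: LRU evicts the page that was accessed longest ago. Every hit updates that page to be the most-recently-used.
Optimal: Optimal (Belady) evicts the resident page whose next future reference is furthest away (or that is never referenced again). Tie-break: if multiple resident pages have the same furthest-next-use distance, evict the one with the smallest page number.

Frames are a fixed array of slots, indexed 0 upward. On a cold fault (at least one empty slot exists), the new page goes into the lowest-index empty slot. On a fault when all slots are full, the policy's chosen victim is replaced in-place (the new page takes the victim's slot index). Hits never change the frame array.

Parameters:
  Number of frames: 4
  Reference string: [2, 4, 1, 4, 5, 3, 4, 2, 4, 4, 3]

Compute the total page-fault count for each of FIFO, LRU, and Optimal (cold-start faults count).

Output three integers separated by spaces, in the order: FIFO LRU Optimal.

--- FIFO ---
  step 0: ref 2 -> FAULT, frames=[2,-,-,-] (faults so far: 1)
  step 1: ref 4 -> FAULT, frames=[2,4,-,-] (faults so far: 2)
  step 2: ref 1 -> FAULT, frames=[2,4,1,-] (faults so far: 3)
  step 3: ref 4 -> HIT, frames=[2,4,1,-] (faults so far: 3)
  step 4: ref 5 -> FAULT, frames=[2,4,1,5] (faults so far: 4)
  step 5: ref 3 -> FAULT, evict 2, frames=[3,4,1,5] (faults so far: 5)
  step 6: ref 4 -> HIT, frames=[3,4,1,5] (faults so far: 5)
  step 7: ref 2 -> FAULT, evict 4, frames=[3,2,1,5] (faults so far: 6)
  step 8: ref 4 -> FAULT, evict 1, frames=[3,2,4,5] (faults so far: 7)
  step 9: ref 4 -> HIT, frames=[3,2,4,5] (faults so far: 7)
  step 10: ref 3 -> HIT, frames=[3,2,4,5] (faults so far: 7)
  FIFO total faults: 7
--- LRU ---
  step 0: ref 2 -> FAULT, frames=[2,-,-,-] (faults so far: 1)
  step 1: ref 4 -> FAULT, frames=[2,4,-,-] (faults so far: 2)
  step 2: ref 1 -> FAULT, frames=[2,4,1,-] (faults so far: 3)
  step 3: ref 4 -> HIT, frames=[2,4,1,-] (faults so far: 3)
  step 4: ref 5 -> FAULT, frames=[2,4,1,5] (faults so far: 4)
  step 5: ref 3 -> FAULT, evict 2, frames=[3,4,1,5] (faults so far: 5)
  step 6: ref 4 -> HIT, frames=[3,4,1,5] (faults so far: 5)
  step 7: ref 2 -> FAULT, evict 1, frames=[3,4,2,5] (faults so far: 6)
  step 8: ref 4 -> HIT, frames=[3,4,2,5] (faults so far: 6)
  step 9: ref 4 -> HIT, frames=[3,4,2,5] (faults so far: 6)
  step 10: ref 3 -> HIT, frames=[3,4,2,5] (faults so far: 6)
  LRU total faults: 6
--- Optimal ---
  step 0: ref 2 -> FAULT, frames=[2,-,-,-] (faults so far: 1)
  step 1: ref 4 -> FAULT, frames=[2,4,-,-] (faults so far: 2)
  step 2: ref 1 -> FAULT, frames=[2,4,1,-] (faults so far: 3)
  step 3: ref 4 -> HIT, frames=[2,4,1,-] (faults so far: 3)
  step 4: ref 5 -> FAULT, frames=[2,4,1,5] (faults so far: 4)
  step 5: ref 3 -> FAULT, evict 1, frames=[2,4,3,5] (faults so far: 5)
  step 6: ref 4 -> HIT, frames=[2,4,3,5] (faults so far: 5)
  step 7: ref 2 -> HIT, frames=[2,4,3,5] (faults so far: 5)
  step 8: ref 4 -> HIT, frames=[2,4,3,5] (faults so far: 5)
  step 9: ref 4 -> HIT, frames=[2,4,3,5] (faults so far: 5)
  step 10: ref 3 -> HIT, frames=[2,4,3,5] (faults so far: 5)
  Optimal total faults: 5

Answer: 7 6 5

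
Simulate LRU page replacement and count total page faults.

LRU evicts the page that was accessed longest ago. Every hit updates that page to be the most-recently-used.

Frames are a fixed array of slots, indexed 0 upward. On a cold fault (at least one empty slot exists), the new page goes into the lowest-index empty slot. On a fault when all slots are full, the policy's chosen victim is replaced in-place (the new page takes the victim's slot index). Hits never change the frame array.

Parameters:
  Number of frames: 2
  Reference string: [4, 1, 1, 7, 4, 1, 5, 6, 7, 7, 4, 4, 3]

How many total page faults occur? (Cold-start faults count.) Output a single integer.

Step 0: ref 4 → FAULT, frames=[4,-]
Step 1: ref 1 → FAULT, frames=[4,1]
Step 2: ref 1 → HIT, frames=[4,1]
Step 3: ref 7 → FAULT (evict 4), frames=[7,1]
Step 4: ref 4 → FAULT (evict 1), frames=[7,4]
Step 5: ref 1 → FAULT (evict 7), frames=[1,4]
Step 6: ref 5 → FAULT (evict 4), frames=[1,5]
Step 7: ref 6 → FAULT (evict 1), frames=[6,5]
Step 8: ref 7 → FAULT (evict 5), frames=[6,7]
Step 9: ref 7 → HIT, frames=[6,7]
Step 10: ref 4 → FAULT (evict 6), frames=[4,7]
Step 11: ref 4 → HIT, frames=[4,7]
Step 12: ref 3 → FAULT (evict 7), frames=[4,3]
Total faults: 10

Answer: 10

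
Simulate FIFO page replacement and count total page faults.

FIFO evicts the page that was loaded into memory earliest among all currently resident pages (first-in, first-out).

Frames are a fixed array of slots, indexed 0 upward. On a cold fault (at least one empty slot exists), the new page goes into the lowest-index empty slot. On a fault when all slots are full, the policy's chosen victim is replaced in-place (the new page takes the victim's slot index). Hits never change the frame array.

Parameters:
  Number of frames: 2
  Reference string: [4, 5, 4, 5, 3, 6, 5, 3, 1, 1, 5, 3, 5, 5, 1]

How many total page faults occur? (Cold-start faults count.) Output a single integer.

Answer: 10

Derivation:
Step 0: ref 4 → FAULT, frames=[4,-]
Step 1: ref 5 → FAULT, frames=[4,5]
Step 2: ref 4 → HIT, frames=[4,5]
Step 3: ref 5 → HIT, frames=[4,5]
Step 4: ref 3 → FAULT (evict 4), frames=[3,5]
Step 5: ref 6 → FAULT (evict 5), frames=[3,6]
Step 6: ref 5 → FAULT (evict 3), frames=[5,6]
Step 7: ref 3 → FAULT (evict 6), frames=[5,3]
Step 8: ref 1 → FAULT (evict 5), frames=[1,3]
Step 9: ref 1 → HIT, frames=[1,3]
Step 10: ref 5 → FAULT (evict 3), frames=[1,5]
Step 11: ref 3 → FAULT (evict 1), frames=[3,5]
Step 12: ref 5 → HIT, frames=[3,5]
Step 13: ref 5 → HIT, frames=[3,5]
Step 14: ref 1 → FAULT (evict 5), frames=[3,1]
Total faults: 10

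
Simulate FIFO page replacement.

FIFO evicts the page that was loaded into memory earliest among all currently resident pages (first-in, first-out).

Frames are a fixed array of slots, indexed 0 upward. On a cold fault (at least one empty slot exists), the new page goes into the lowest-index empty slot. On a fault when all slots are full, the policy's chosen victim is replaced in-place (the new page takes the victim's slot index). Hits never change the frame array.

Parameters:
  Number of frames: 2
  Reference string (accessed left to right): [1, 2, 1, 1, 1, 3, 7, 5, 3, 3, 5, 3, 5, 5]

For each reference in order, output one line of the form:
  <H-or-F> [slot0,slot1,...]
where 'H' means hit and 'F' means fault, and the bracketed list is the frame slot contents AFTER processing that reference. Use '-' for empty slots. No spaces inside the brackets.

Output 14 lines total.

F [1,-]
F [1,2]
H [1,2]
H [1,2]
H [1,2]
F [3,2]
F [3,7]
F [5,7]
F [5,3]
H [5,3]
H [5,3]
H [5,3]
H [5,3]
H [5,3]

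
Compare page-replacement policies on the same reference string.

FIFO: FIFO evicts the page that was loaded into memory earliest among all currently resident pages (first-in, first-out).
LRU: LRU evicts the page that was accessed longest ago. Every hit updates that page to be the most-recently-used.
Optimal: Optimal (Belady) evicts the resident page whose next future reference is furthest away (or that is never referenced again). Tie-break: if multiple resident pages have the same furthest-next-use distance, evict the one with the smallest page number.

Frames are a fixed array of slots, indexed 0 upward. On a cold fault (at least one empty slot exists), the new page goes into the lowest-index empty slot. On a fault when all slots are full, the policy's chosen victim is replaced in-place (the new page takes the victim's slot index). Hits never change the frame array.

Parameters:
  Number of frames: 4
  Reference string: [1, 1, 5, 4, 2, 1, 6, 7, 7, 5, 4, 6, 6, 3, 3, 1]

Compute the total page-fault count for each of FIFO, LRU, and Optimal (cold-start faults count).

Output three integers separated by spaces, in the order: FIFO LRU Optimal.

--- FIFO ---
  step 0: ref 1 -> FAULT, frames=[1,-,-,-] (faults so far: 1)
  step 1: ref 1 -> HIT, frames=[1,-,-,-] (faults so far: 1)
  step 2: ref 5 -> FAULT, frames=[1,5,-,-] (faults so far: 2)
  step 3: ref 4 -> FAULT, frames=[1,5,4,-] (faults so far: 3)
  step 4: ref 2 -> FAULT, frames=[1,5,4,2] (faults so far: 4)
  step 5: ref 1 -> HIT, frames=[1,5,4,2] (faults so far: 4)
  step 6: ref 6 -> FAULT, evict 1, frames=[6,5,4,2] (faults so far: 5)
  step 7: ref 7 -> FAULT, evict 5, frames=[6,7,4,2] (faults so far: 6)
  step 8: ref 7 -> HIT, frames=[6,7,4,2] (faults so far: 6)
  step 9: ref 5 -> FAULT, evict 4, frames=[6,7,5,2] (faults so far: 7)
  step 10: ref 4 -> FAULT, evict 2, frames=[6,7,5,4] (faults so far: 8)
  step 11: ref 6 -> HIT, frames=[6,7,5,4] (faults so far: 8)
  step 12: ref 6 -> HIT, frames=[6,7,5,4] (faults so far: 8)
  step 13: ref 3 -> FAULT, evict 6, frames=[3,7,5,4] (faults so far: 9)
  step 14: ref 3 -> HIT, frames=[3,7,5,4] (faults so far: 9)
  step 15: ref 1 -> FAULT, evict 7, frames=[3,1,5,4] (faults so far: 10)
  FIFO total faults: 10
--- LRU ---
  step 0: ref 1 -> FAULT, frames=[1,-,-,-] (faults so far: 1)
  step 1: ref 1 -> HIT, frames=[1,-,-,-] (faults so far: 1)
  step 2: ref 5 -> FAULT, frames=[1,5,-,-] (faults so far: 2)
  step 3: ref 4 -> FAULT, frames=[1,5,4,-] (faults so far: 3)
  step 4: ref 2 -> FAULT, frames=[1,5,4,2] (faults so far: 4)
  step 5: ref 1 -> HIT, frames=[1,5,4,2] (faults so far: 4)
  step 6: ref 6 -> FAULT, evict 5, frames=[1,6,4,2] (faults so far: 5)
  step 7: ref 7 -> FAULT, evict 4, frames=[1,6,7,2] (faults so far: 6)
  step 8: ref 7 -> HIT, frames=[1,6,7,2] (faults so far: 6)
  step 9: ref 5 -> FAULT, evict 2, frames=[1,6,7,5] (faults so far: 7)
  step 10: ref 4 -> FAULT, evict 1, frames=[4,6,7,5] (faults so far: 8)
  step 11: ref 6 -> HIT, frames=[4,6,7,5] (faults so far: 8)
  step 12: ref 6 -> HIT, frames=[4,6,7,5] (faults so far: 8)
  step 13: ref 3 -> FAULT, evict 7, frames=[4,6,3,5] (faults so far: 9)
  step 14: ref 3 -> HIT, frames=[4,6,3,5] (faults so far: 9)
  step 15: ref 1 -> FAULT, evict 5, frames=[4,6,3,1] (faults so far: 10)
  LRU total faults: 10
--- Optimal ---
  step 0: ref 1 -> FAULT, frames=[1,-,-,-] (faults so far: 1)
  step 1: ref 1 -> HIT, frames=[1,-,-,-] (faults so far: 1)
  step 2: ref 5 -> FAULT, frames=[1,5,-,-] (faults so far: 2)
  step 3: ref 4 -> FAULT, frames=[1,5,4,-] (faults so far: 3)
  step 4: ref 2 -> FAULT, frames=[1,5,4,2] (faults so far: 4)
  step 5: ref 1 -> HIT, frames=[1,5,4,2] (faults so far: 4)
  step 6: ref 6 -> FAULT, evict 2, frames=[1,5,4,6] (faults so far: 5)
  step 7: ref 7 -> FAULT, evict 1, frames=[7,5,4,6] (faults so far: 6)
  step 8: ref 7 -> HIT, frames=[7,5,4,6] (faults so far: 6)
  step 9: ref 5 -> HIT, frames=[7,5,4,6] (faults so far: 6)
  step 10: ref 4 -> HIT, frames=[7,5,4,6] (faults so far: 6)
  step 11: ref 6 -> HIT, frames=[7,5,4,6] (faults so far: 6)
  step 12: ref 6 -> HIT, frames=[7,5,4,6] (faults so far: 6)
  step 13: ref 3 -> FAULT, evict 4, frames=[7,5,3,6] (faults so far: 7)
  step 14: ref 3 -> HIT, frames=[7,5,3,6] (faults so far: 7)
  step 15: ref 1 -> FAULT, evict 3, frames=[7,5,1,6] (faults so far: 8)
  Optimal total faults: 8

Answer: 10 10 8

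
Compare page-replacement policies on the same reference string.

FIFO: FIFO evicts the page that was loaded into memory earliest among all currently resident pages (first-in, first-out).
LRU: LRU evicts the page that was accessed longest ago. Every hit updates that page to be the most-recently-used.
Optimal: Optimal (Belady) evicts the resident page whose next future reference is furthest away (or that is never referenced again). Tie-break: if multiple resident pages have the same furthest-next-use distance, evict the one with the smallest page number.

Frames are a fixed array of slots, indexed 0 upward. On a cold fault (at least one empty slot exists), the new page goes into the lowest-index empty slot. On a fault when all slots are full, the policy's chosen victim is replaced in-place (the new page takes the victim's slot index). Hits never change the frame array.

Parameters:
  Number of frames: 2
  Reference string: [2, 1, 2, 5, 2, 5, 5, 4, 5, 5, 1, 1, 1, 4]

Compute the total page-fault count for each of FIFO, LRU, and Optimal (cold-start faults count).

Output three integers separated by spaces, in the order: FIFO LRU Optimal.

Answer: 8 6 5

Derivation:
--- FIFO ---
  step 0: ref 2 -> FAULT, frames=[2,-] (faults so far: 1)
  step 1: ref 1 -> FAULT, frames=[2,1] (faults so far: 2)
  step 2: ref 2 -> HIT, frames=[2,1] (faults so far: 2)
  step 3: ref 5 -> FAULT, evict 2, frames=[5,1] (faults so far: 3)
  step 4: ref 2 -> FAULT, evict 1, frames=[5,2] (faults so far: 4)
  step 5: ref 5 -> HIT, frames=[5,2] (faults so far: 4)
  step 6: ref 5 -> HIT, frames=[5,2] (faults so far: 4)
  step 7: ref 4 -> FAULT, evict 5, frames=[4,2] (faults so far: 5)
  step 8: ref 5 -> FAULT, evict 2, frames=[4,5] (faults so far: 6)
  step 9: ref 5 -> HIT, frames=[4,5] (faults so far: 6)
  step 10: ref 1 -> FAULT, evict 4, frames=[1,5] (faults so far: 7)
  step 11: ref 1 -> HIT, frames=[1,5] (faults so far: 7)
  step 12: ref 1 -> HIT, frames=[1,5] (faults so far: 7)
  step 13: ref 4 -> FAULT, evict 5, frames=[1,4] (faults so far: 8)
  FIFO total faults: 8
--- LRU ---
  step 0: ref 2 -> FAULT, frames=[2,-] (faults so far: 1)
  step 1: ref 1 -> FAULT, frames=[2,1] (faults so far: 2)
  step 2: ref 2 -> HIT, frames=[2,1] (faults so far: 2)
  step 3: ref 5 -> FAULT, evict 1, frames=[2,5] (faults so far: 3)
  step 4: ref 2 -> HIT, frames=[2,5] (faults so far: 3)
  step 5: ref 5 -> HIT, frames=[2,5] (faults so far: 3)
  step 6: ref 5 -> HIT, frames=[2,5] (faults so far: 3)
  step 7: ref 4 -> FAULT, evict 2, frames=[4,5] (faults so far: 4)
  step 8: ref 5 -> HIT, frames=[4,5] (faults so far: 4)
  step 9: ref 5 -> HIT, frames=[4,5] (faults so far: 4)
  step 10: ref 1 -> FAULT, evict 4, frames=[1,5] (faults so far: 5)
  step 11: ref 1 -> HIT, frames=[1,5] (faults so far: 5)
  step 12: ref 1 -> HIT, frames=[1,5] (faults so far: 5)
  step 13: ref 4 -> FAULT, evict 5, frames=[1,4] (faults so far: 6)
  LRU total faults: 6
--- Optimal ---
  step 0: ref 2 -> FAULT, frames=[2,-] (faults so far: 1)
  step 1: ref 1 -> FAULT, frames=[2,1] (faults so far: 2)
  step 2: ref 2 -> HIT, frames=[2,1] (faults so far: 2)
  step 3: ref 5 -> FAULT, evict 1, frames=[2,5] (faults so far: 3)
  step 4: ref 2 -> HIT, frames=[2,5] (faults so far: 3)
  step 5: ref 5 -> HIT, frames=[2,5] (faults so far: 3)
  step 6: ref 5 -> HIT, frames=[2,5] (faults so far: 3)
  step 7: ref 4 -> FAULT, evict 2, frames=[4,5] (faults so far: 4)
  step 8: ref 5 -> HIT, frames=[4,5] (faults so far: 4)
  step 9: ref 5 -> HIT, frames=[4,5] (faults so far: 4)
  step 10: ref 1 -> FAULT, evict 5, frames=[4,1] (faults so far: 5)
  step 11: ref 1 -> HIT, frames=[4,1] (faults so far: 5)
  step 12: ref 1 -> HIT, frames=[4,1] (faults so far: 5)
  step 13: ref 4 -> HIT, frames=[4,1] (faults so far: 5)
  Optimal total faults: 5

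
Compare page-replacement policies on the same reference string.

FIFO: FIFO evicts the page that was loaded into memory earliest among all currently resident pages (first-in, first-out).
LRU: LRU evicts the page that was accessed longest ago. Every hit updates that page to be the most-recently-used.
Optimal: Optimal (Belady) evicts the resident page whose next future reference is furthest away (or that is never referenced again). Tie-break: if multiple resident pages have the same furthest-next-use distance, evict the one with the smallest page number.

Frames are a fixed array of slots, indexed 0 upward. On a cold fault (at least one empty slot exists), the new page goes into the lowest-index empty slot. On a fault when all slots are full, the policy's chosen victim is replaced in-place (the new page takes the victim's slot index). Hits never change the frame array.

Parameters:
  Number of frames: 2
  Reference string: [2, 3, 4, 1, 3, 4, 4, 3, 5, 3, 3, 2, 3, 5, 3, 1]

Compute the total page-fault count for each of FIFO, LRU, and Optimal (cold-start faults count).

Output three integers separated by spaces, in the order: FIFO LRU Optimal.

--- FIFO ---
  step 0: ref 2 -> FAULT, frames=[2,-] (faults so far: 1)
  step 1: ref 3 -> FAULT, frames=[2,3] (faults so far: 2)
  step 2: ref 4 -> FAULT, evict 2, frames=[4,3] (faults so far: 3)
  step 3: ref 1 -> FAULT, evict 3, frames=[4,1] (faults so far: 4)
  step 4: ref 3 -> FAULT, evict 4, frames=[3,1] (faults so far: 5)
  step 5: ref 4 -> FAULT, evict 1, frames=[3,4] (faults so far: 6)
  step 6: ref 4 -> HIT, frames=[3,4] (faults so far: 6)
  step 7: ref 3 -> HIT, frames=[3,4] (faults so far: 6)
  step 8: ref 5 -> FAULT, evict 3, frames=[5,4] (faults so far: 7)
  step 9: ref 3 -> FAULT, evict 4, frames=[5,3] (faults so far: 8)
  step 10: ref 3 -> HIT, frames=[5,3] (faults so far: 8)
  step 11: ref 2 -> FAULT, evict 5, frames=[2,3] (faults so far: 9)
  step 12: ref 3 -> HIT, frames=[2,3] (faults so far: 9)
  step 13: ref 5 -> FAULT, evict 3, frames=[2,5] (faults so far: 10)
  step 14: ref 3 -> FAULT, evict 2, frames=[3,5] (faults so far: 11)
  step 15: ref 1 -> FAULT, evict 5, frames=[3,1] (faults so far: 12)
  FIFO total faults: 12
--- LRU ---
  step 0: ref 2 -> FAULT, frames=[2,-] (faults so far: 1)
  step 1: ref 3 -> FAULT, frames=[2,3] (faults so far: 2)
  step 2: ref 4 -> FAULT, evict 2, frames=[4,3] (faults so far: 3)
  step 3: ref 1 -> FAULT, evict 3, frames=[4,1] (faults so far: 4)
  step 4: ref 3 -> FAULT, evict 4, frames=[3,1] (faults so far: 5)
  step 5: ref 4 -> FAULT, evict 1, frames=[3,4] (faults so far: 6)
  step 6: ref 4 -> HIT, frames=[3,4] (faults so far: 6)
  step 7: ref 3 -> HIT, frames=[3,4] (faults so far: 6)
  step 8: ref 5 -> FAULT, evict 4, frames=[3,5] (faults so far: 7)
  step 9: ref 3 -> HIT, frames=[3,5] (faults so far: 7)
  step 10: ref 3 -> HIT, frames=[3,5] (faults so far: 7)
  step 11: ref 2 -> FAULT, evict 5, frames=[3,2] (faults so far: 8)
  step 12: ref 3 -> HIT, frames=[3,2] (faults so far: 8)
  step 13: ref 5 -> FAULT, evict 2, frames=[3,5] (faults so far: 9)
  step 14: ref 3 -> HIT, frames=[3,5] (faults so far: 9)
  step 15: ref 1 -> FAULT, evict 5, frames=[3,1] (faults so far: 10)
  LRU total faults: 10
--- Optimal ---
  step 0: ref 2 -> FAULT, frames=[2,-] (faults so far: 1)
  step 1: ref 3 -> FAULT, frames=[2,3] (faults so far: 2)
  step 2: ref 4 -> FAULT, evict 2, frames=[4,3] (faults so far: 3)
  step 3: ref 1 -> FAULT, evict 4, frames=[1,3] (faults so far: 4)
  step 4: ref 3 -> HIT, frames=[1,3] (faults so far: 4)
  step 5: ref 4 -> FAULT, evict 1, frames=[4,3] (faults so far: 5)
  step 6: ref 4 -> HIT, frames=[4,3] (faults so far: 5)
  step 7: ref 3 -> HIT, frames=[4,3] (faults so far: 5)
  step 8: ref 5 -> FAULT, evict 4, frames=[5,3] (faults so far: 6)
  step 9: ref 3 -> HIT, frames=[5,3] (faults so far: 6)
  step 10: ref 3 -> HIT, frames=[5,3] (faults so far: 6)
  step 11: ref 2 -> FAULT, evict 5, frames=[2,3] (faults so far: 7)
  step 12: ref 3 -> HIT, frames=[2,3] (faults so far: 7)
  step 13: ref 5 -> FAULT, evict 2, frames=[5,3] (faults so far: 8)
  step 14: ref 3 -> HIT, frames=[5,3] (faults so far: 8)
  step 15: ref 1 -> FAULT, evict 3, frames=[5,1] (faults so far: 9)
  Optimal total faults: 9

Answer: 12 10 9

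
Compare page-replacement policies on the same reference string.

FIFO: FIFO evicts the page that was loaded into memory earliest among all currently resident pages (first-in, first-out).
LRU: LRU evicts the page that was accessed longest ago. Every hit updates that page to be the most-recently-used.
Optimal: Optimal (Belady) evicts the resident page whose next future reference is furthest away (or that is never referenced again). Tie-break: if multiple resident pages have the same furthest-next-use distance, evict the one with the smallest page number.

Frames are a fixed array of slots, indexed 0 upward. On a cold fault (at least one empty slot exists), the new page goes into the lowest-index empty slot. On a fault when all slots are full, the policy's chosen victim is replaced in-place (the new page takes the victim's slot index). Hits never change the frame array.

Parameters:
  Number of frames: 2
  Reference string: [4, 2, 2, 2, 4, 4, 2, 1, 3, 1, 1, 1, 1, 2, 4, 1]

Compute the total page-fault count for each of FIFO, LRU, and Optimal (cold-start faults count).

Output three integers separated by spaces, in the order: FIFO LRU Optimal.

--- FIFO ---
  step 0: ref 4 -> FAULT, frames=[4,-] (faults so far: 1)
  step 1: ref 2 -> FAULT, frames=[4,2] (faults so far: 2)
  step 2: ref 2 -> HIT, frames=[4,2] (faults so far: 2)
  step 3: ref 2 -> HIT, frames=[4,2] (faults so far: 2)
  step 4: ref 4 -> HIT, frames=[4,2] (faults so far: 2)
  step 5: ref 4 -> HIT, frames=[4,2] (faults so far: 2)
  step 6: ref 2 -> HIT, frames=[4,2] (faults so far: 2)
  step 7: ref 1 -> FAULT, evict 4, frames=[1,2] (faults so far: 3)
  step 8: ref 3 -> FAULT, evict 2, frames=[1,3] (faults so far: 4)
  step 9: ref 1 -> HIT, frames=[1,3] (faults so far: 4)
  step 10: ref 1 -> HIT, frames=[1,3] (faults so far: 4)
  step 11: ref 1 -> HIT, frames=[1,3] (faults so far: 4)
  step 12: ref 1 -> HIT, frames=[1,3] (faults so far: 4)
  step 13: ref 2 -> FAULT, evict 1, frames=[2,3] (faults so far: 5)
  step 14: ref 4 -> FAULT, evict 3, frames=[2,4] (faults so far: 6)
  step 15: ref 1 -> FAULT, evict 2, frames=[1,4] (faults so far: 7)
  FIFO total faults: 7
--- LRU ---
  step 0: ref 4 -> FAULT, frames=[4,-] (faults so far: 1)
  step 1: ref 2 -> FAULT, frames=[4,2] (faults so far: 2)
  step 2: ref 2 -> HIT, frames=[4,2] (faults so far: 2)
  step 3: ref 2 -> HIT, frames=[4,2] (faults so far: 2)
  step 4: ref 4 -> HIT, frames=[4,2] (faults so far: 2)
  step 5: ref 4 -> HIT, frames=[4,2] (faults so far: 2)
  step 6: ref 2 -> HIT, frames=[4,2] (faults so far: 2)
  step 7: ref 1 -> FAULT, evict 4, frames=[1,2] (faults so far: 3)
  step 8: ref 3 -> FAULT, evict 2, frames=[1,3] (faults so far: 4)
  step 9: ref 1 -> HIT, frames=[1,3] (faults so far: 4)
  step 10: ref 1 -> HIT, frames=[1,3] (faults so far: 4)
  step 11: ref 1 -> HIT, frames=[1,3] (faults so far: 4)
  step 12: ref 1 -> HIT, frames=[1,3] (faults so far: 4)
  step 13: ref 2 -> FAULT, evict 3, frames=[1,2] (faults so far: 5)
  step 14: ref 4 -> FAULT, evict 1, frames=[4,2] (faults so far: 6)
  step 15: ref 1 -> FAULT, evict 2, frames=[4,1] (faults so far: 7)
  LRU total faults: 7
--- Optimal ---
  step 0: ref 4 -> FAULT, frames=[4,-] (faults so far: 1)
  step 1: ref 2 -> FAULT, frames=[4,2] (faults so far: 2)
  step 2: ref 2 -> HIT, frames=[4,2] (faults so far: 2)
  step 3: ref 2 -> HIT, frames=[4,2] (faults so far: 2)
  step 4: ref 4 -> HIT, frames=[4,2] (faults so far: 2)
  step 5: ref 4 -> HIT, frames=[4,2] (faults so far: 2)
  step 6: ref 2 -> HIT, frames=[4,2] (faults so far: 2)
  step 7: ref 1 -> FAULT, evict 4, frames=[1,2] (faults so far: 3)
  step 8: ref 3 -> FAULT, evict 2, frames=[1,3] (faults so far: 4)
  step 9: ref 1 -> HIT, frames=[1,3] (faults so far: 4)
  step 10: ref 1 -> HIT, frames=[1,3] (faults so far: 4)
  step 11: ref 1 -> HIT, frames=[1,3] (faults so far: 4)
  step 12: ref 1 -> HIT, frames=[1,3] (faults so far: 4)
  step 13: ref 2 -> FAULT, evict 3, frames=[1,2] (faults so far: 5)
  step 14: ref 4 -> FAULT, evict 2, frames=[1,4] (faults so far: 6)
  step 15: ref 1 -> HIT, frames=[1,4] (faults so far: 6)
  Optimal total faults: 6

Answer: 7 7 6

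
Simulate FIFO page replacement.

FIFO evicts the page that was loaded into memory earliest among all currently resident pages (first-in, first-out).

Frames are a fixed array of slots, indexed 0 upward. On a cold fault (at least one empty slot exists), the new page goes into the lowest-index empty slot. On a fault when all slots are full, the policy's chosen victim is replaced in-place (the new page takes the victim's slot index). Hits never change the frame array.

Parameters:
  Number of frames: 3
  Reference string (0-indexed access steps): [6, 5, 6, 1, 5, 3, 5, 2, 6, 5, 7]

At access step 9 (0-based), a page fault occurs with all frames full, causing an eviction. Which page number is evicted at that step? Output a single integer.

Answer: 3

Derivation:
Step 0: ref 6 -> FAULT, frames=[6,-,-]
Step 1: ref 5 -> FAULT, frames=[6,5,-]
Step 2: ref 6 -> HIT, frames=[6,5,-]
Step 3: ref 1 -> FAULT, frames=[6,5,1]
Step 4: ref 5 -> HIT, frames=[6,5,1]
Step 5: ref 3 -> FAULT, evict 6, frames=[3,5,1]
Step 6: ref 5 -> HIT, frames=[3,5,1]
Step 7: ref 2 -> FAULT, evict 5, frames=[3,2,1]
Step 8: ref 6 -> FAULT, evict 1, frames=[3,2,6]
Step 9: ref 5 -> FAULT, evict 3, frames=[5,2,6]
At step 9: evicted page 3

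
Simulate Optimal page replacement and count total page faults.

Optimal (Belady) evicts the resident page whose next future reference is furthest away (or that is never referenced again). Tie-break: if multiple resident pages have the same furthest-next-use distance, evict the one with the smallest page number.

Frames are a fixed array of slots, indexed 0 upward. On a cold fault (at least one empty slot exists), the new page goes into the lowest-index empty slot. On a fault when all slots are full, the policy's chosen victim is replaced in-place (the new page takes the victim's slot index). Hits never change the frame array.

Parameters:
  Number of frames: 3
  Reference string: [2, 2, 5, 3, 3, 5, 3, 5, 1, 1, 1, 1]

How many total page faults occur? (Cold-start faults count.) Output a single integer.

Step 0: ref 2 → FAULT, frames=[2,-,-]
Step 1: ref 2 → HIT, frames=[2,-,-]
Step 2: ref 5 → FAULT, frames=[2,5,-]
Step 3: ref 3 → FAULT, frames=[2,5,3]
Step 4: ref 3 → HIT, frames=[2,5,3]
Step 5: ref 5 → HIT, frames=[2,5,3]
Step 6: ref 3 → HIT, frames=[2,5,3]
Step 7: ref 5 → HIT, frames=[2,5,3]
Step 8: ref 1 → FAULT (evict 2), frames=[1,5,3]
Step 9: ref 1 → HIT, frames=[1,5,3]
Step 10: ref 1 → HIT, frames=[1,5,3]
Step 11: ref 1 → HIT, frames=[1,5,3]
Total faults: 4

Answer: 4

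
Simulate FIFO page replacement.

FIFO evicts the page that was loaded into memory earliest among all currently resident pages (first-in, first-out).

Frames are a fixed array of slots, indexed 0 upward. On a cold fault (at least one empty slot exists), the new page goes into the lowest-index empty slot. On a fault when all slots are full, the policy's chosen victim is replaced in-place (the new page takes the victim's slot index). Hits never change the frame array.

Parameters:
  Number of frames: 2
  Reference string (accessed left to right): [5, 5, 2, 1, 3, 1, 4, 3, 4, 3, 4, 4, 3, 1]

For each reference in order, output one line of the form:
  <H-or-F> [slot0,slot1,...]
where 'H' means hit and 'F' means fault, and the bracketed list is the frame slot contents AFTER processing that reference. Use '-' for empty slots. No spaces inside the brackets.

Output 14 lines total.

F [5,-]
H [5,-]
F [5,2]
F [1,2]
F [1,3]
H [1,3]
F [4,3]
H [4,3]
H [4,3]
H [4,3]
H [4,3]
H [4,3]
H [4,3]
F [4,1]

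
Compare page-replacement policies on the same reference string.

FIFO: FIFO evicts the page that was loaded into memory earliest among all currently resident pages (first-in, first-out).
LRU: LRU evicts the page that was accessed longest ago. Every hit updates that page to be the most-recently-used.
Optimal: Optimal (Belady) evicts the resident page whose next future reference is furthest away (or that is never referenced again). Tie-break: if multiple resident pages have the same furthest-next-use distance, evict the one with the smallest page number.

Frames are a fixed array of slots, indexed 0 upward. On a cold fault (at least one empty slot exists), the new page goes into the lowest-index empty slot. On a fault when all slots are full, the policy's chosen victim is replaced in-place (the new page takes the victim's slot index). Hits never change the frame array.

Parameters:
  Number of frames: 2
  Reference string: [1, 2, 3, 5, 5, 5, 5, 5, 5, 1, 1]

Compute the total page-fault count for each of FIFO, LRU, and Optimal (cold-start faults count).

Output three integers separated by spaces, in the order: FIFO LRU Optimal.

Answer: 5 5 4

Derivation:
--- FIFO ---
  step 0: ref 1 -> FAULT, frames=[1,-] (faults so far: 1)
  step 1: ref 2 -> FAULT, frames=[1,2] (faults so far: 2)
  step 2: ref 3 -> FAULT, evict 1, frames=[3,2] (faults so far: 3)
  step 3: ref 5 -> FAULT, evict 2, frames=[3,5] (faults so far: 4)
  step 4: ref 5 -> HIT, frames=[3,5] (faults so far: 4)
  step 5: ref 5 -> HIT, frames=[3,5] (faults so far: 4)
  step 6: ref 5 -> HIT, frames=[3,5] (faults so far: 4)
  step 7: ref 5 -> HIT, frames=[3,5] (faults so far: 4)
  step 8: ref 5 -> HIT, frames=[3,5] (faults so far: 4)
  step 9: ref 1 -> FAULT, evict 3, frames=[1,5] (faults so far: 5)
  step 10: ref 1 -> HIT, frames=[1,5] (faults so far: 5)
  FIFO total faults: 5
--- LRU ---
  step 0: ref 1 -> FAULT, frames=[1,-] (faults so far: 1)
  step 1: ref 2 -> FAULT, frames=[1,2] (faults so far: 2)
  step 2: ref 3 -> FAULT, evict 1, frames=[3,2] (faults so far: 3)
  step 3: ref 5 -> FAULT, evict 2, frames=[3,5] (faults so far: 4)
  step 4: ref 5 -> HIT, frames=[3,5] (faults so far: 4)
  step 5: ref 5 -> HIT, frames=[3,5] (faults so far: 4)
  step 6: ref 5 -> HIT, frames=[3,5] (faults so far: 4)
  step 7: ref 5 -> HIT, frames=[3,5] (faults so far: 4)
  step 8: ref 5 -> HIT, frames=[3,5] (faults so far: 4)
  step 9: ref 1 -> FAULT, evict 3, frames=[1,5] (faults so far: 5)
  step 10: ref 1 -> HIT, frames=[1,5] (faults so far: 5)
  LRU total faults: 5
--- Optimal ---
  step 0: ref 1 -> FAULT, frames=[1,-] (faults so far: 1)
  step 1: ref 2 -> FAULT, frames=[1,2] (faults so far: 2)
  step 2: ref 3 -> FAULT, evict 2, frames=[1,3] (faults so far: 3)
  step 3: ref 5 -> FAULT, evict 3, frames=[1,5] (faults so far: 4)
  step 4: ref 5 -> HIT, frames=[1,5] (faults so far: 4)
  step 5: ref 5 -> HIT, frames=[1,5] (faults so far: 4)
  step 6: ref 5 -> HIT, frames=[1,5] (faults so far: 4)
  step 7: ref 5 -> HIT, frames=[1,5] (faults so far: 4)
  step 8: ref 5 -> HIT, frames=[1,5] (faults so far: 4)
  step 9: ref 1 -> HIT, frames=[1,5] (faults so far: 4)
  step 10: ref 1 -> HIT, frames=[1,5] (faults so far: 4)
  Optimal total faults: 4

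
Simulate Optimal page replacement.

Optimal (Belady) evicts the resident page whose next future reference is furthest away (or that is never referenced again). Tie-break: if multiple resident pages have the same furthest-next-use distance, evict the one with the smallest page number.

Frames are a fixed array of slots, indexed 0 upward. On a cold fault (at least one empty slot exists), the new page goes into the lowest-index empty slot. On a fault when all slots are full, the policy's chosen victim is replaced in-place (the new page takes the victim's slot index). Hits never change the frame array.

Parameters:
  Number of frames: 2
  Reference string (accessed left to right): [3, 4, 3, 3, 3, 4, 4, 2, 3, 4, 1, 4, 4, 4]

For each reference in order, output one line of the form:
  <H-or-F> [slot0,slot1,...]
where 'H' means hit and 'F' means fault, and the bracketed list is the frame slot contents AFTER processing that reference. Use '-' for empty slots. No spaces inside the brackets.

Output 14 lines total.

F [3,-]
F [3,4]
H [3,4]
H [3,4]
H [3,4]
H [3,4]
H [3,4]
F [3,2]
H [3,2]
F [3,4]
F [1,4]
H [1,4]
H [1,4]
H [1,4]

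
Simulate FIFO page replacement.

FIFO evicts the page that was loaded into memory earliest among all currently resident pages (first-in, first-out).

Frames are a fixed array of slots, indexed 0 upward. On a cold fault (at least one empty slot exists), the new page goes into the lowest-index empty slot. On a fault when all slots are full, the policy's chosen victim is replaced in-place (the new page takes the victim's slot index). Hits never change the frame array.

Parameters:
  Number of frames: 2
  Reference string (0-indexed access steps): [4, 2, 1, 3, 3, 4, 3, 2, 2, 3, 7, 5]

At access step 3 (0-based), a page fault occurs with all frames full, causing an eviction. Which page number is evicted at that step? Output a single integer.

Answer: 2

Derivation:
Step 0: ref 4 -> FAULT, frames=[4,-]
Step 1: ref 2 -> FAULT, frames=[4,2]
Step 2: ref 1 -> FAULT, evict 4, frames=[1,2]
Step 3: ref 3 -> FAULT, evict 2, frames=[1,3]
At step 3: evicted page 2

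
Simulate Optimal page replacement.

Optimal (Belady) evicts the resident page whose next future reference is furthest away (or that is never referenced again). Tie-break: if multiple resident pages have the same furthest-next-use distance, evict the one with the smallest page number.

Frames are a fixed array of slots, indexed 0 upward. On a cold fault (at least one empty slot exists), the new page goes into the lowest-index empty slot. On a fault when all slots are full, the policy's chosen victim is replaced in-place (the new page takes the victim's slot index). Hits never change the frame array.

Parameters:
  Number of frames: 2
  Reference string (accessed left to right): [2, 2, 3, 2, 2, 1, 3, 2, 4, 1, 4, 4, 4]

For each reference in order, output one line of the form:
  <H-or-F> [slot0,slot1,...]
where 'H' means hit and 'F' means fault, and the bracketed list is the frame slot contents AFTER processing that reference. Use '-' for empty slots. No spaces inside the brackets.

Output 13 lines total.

F [2,-]
H [2,-]
F [2,3]
H [2,3]
H [2,3]
F [1,3]
H [1,3]
F [1,2]
F [1,4]
H [1,4]
H [1,4]
H [1,4]
H [1,4]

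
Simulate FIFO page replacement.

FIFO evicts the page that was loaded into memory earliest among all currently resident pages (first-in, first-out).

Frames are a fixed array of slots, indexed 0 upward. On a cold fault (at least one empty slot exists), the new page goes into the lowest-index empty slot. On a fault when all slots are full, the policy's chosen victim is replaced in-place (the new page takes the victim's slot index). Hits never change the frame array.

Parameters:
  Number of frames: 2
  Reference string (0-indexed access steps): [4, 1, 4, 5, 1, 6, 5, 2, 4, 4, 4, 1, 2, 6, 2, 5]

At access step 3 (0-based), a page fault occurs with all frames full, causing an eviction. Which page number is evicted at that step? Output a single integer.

Answer: 4

Derivation:
Step 0: ref 4 -> FAULT, frames=[4,-]
Step 1: ref 1 -> FAULT, frames=[4,1]
Step 2: ref 4 -> HIT, frames=[4,1]
Step 3: ref 5 -> FAULT, evict 4, frames=[5,1]
At step 3: evicted page 4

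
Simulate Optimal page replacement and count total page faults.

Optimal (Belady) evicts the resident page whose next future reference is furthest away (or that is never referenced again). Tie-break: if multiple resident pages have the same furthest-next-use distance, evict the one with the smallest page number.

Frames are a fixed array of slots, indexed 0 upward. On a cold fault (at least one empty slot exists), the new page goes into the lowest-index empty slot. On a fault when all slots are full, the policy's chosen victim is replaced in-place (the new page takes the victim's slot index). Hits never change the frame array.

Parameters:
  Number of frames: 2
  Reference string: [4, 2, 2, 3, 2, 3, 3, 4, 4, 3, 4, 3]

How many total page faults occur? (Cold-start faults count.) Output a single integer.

Answer: 4

Derivation:
Step 0: ref 4 → FAULT, frames=[4,-]
Step 1: ref 2 → FAULT, frames=[4,2]
Step 2: ref 2 → HIT, frames=[4,2]
Step 3: ref 3 → FAULT (evict 4), frames=[3,2]
Step 4: ref 2 → HIT, frames=[3,2]
Step 5: ref 3 → HIT, frames=[3,2]
Step 6: ref 3 → HIT, frames=[3,2]
Step 7: ref 4 → FAULT (evict 2), frames=[3,4]
Step 8: ref 4 → HIT, frames=[3,4]
Step 9: ref 3 → HIT, frames=[3,4]
Step 10: ref 4 → HIT, frames=[3,4]
Step 11: ref 3 → HIT, frames=[3,4]
Total faults: 4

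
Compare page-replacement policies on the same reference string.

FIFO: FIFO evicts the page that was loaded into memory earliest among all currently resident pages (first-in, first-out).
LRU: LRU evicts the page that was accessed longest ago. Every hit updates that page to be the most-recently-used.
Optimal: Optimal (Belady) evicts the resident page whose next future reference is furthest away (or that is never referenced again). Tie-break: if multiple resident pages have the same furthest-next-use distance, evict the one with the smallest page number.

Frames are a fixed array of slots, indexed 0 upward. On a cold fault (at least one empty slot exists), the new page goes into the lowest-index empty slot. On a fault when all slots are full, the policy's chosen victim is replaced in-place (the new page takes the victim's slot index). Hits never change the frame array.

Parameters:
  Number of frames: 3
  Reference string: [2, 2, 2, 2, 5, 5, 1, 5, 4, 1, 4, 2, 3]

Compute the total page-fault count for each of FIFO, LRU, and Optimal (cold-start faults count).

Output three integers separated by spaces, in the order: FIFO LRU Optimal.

--- FIFO ---
  step 0: ref 2 -> FAULT, frames=[2,-,-] (faults so far: 1)
  step 1: ref 2 -> HIT, frames=[2,-,-] (faults so far: 1)
  step 2: ref 2 -> HIT, frames=[2,-,-] (faults so far: 1)
  step 3: ref 2 -> HIT, frames=[2,-,-] (faults so far: 1)
  step 4: ref 5 -> FAULT, frames=[2,5,-] (faults so far: 2)
  step 5: ref 5 -> HIT, frames=[2,5,-] (faults so far: 2)
  step 6: ref 1 -> FAULT, frames=[2,5,1] (faults so far: 3)
  step 7: ref 5 -> HIT, frames=[2,5,1] (faults so far: 3)
  step 8: ref 4 -> FAULT, evict 2, frames=[4,5,1] (faults so far: 4)
  step 9: ref 1 -> HIT, frames=[4,5,1] (faults so far: 4)
  step 10: ref 4 -> HIT, frames=[4,5,1] (faults so far: 4)
  step 11: ref 2 -> FAULT, evict 5, frames=[4,2,1] (faults so far: 5)
  step 12: ref 3 -> FAULT, evict 1, frames=[4,2,3] (faults so far: 6)
  FIFO total faults: 6
--- LRU ---
  step 0: ref 2 -> FAULT, frames=[2,-,-] (faults so far: 1)
  step 1: ref 2 -> HIT, frames=[2,-,-] (faults so far: 1)
  step 2: ref 2 -> HIT, frames=[2,-,-] (faults so far: 1)
  step 3: ref 2 -> HIT, frames=[2,-,-] (faults so far: 1)
  step 4: ref 5 -> FAULT, frames=[2,5,-] (faults so far: 2)
  step 5: ref 5 -> HIT, frames=[2,5,-] (faults so far: 2)
  step 6: ref 1 -> FAULT, frames=[2,5,1] (faults so far: 3)
  step 7: ref 5 -> HIT, frames=[2,5,1] (faults so far: 3)
  step 8: ref 4 -> FAULT, evict 2, frames=[4,5,1] (faults so far: 4)
  step 9: ref 1 -> HIT, frames=[4,5,1] (faults so far: 4)
  step 10: ref 4 -> HIT, frames=[4,5,1] (faults so far: 4)
  step 11: ref 2 -> FAULT, evict 5, frames=[4,2,1] (faults so far: 5)
  step 12: ref 3 -> FAULT, evict 1, frames=[4,2,3] (faults so far: 6)
  LRU total faults: 6
--- Optimal ---
  step 0: ref 2 -> FAULT, frames=[2,-,-] (faults so far: 1)
  step 1: ref 2 -> HIT, frames=[2,-,-] (faults so far: 1)
  step 2: ref 2 -> HIT, frames=[2,-,-] (faults so far: 1)
  step 3: ref 2 -> HIT, frames=[2,-,-] (faults so far: 1)
  step 4: ref 5 -> FAULT, frames=[2,5,-] (faults so far: 2)
  step 5: ref 5 -> HIT, frames=[2,5,-] (faults so far: 2)
  step 6: ref 1 -> FAULT, frames=[2,5,1] (faults so far: 3)
  step 7: ref 5 -> HIT, frames=[2,5,1] (faults so far: 3)
  step 8: ref 4 -> FAULT, evict 5, frames=[2,4,1] (faults so far: 4)
  step 9: ref 1 -> HIT, frames=[2,4,1] (faults so far: 4)
  step 10: ref 4 -> HIT, frames=[2,4,1] (faults so far: 4)
  step 11: ref 2 -> HIT, frames=[2,4,1] (faults so far: 4)
  step 12: ref 3 -> FAULT, evict 1, frames=[2,4,3] (faults so far: 5)
  Optimal total faults: 5

Answer: 6 6 5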